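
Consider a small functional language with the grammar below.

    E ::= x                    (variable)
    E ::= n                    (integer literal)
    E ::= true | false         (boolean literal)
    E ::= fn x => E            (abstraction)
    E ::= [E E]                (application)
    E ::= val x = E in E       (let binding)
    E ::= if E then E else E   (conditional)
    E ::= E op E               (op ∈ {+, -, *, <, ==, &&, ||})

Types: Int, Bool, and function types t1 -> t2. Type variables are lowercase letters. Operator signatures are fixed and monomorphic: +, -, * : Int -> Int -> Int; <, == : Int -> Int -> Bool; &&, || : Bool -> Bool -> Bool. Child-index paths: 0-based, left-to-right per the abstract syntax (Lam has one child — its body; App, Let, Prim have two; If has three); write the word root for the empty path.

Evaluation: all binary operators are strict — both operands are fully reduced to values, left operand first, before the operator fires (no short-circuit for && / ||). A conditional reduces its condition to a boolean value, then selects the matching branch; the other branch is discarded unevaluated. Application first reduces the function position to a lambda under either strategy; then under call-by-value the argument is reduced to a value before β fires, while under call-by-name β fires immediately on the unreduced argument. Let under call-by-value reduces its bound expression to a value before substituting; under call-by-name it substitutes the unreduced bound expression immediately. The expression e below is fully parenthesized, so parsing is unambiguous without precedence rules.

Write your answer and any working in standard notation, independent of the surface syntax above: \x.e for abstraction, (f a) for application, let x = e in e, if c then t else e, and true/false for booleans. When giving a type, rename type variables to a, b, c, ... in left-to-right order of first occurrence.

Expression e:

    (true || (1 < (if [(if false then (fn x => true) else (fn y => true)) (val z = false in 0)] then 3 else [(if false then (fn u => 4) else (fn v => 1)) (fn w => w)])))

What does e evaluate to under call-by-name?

Working:
step 0: (true || (1 < (if ((if false then (\x.true) else (\y.true)) (let z = false in 0)) then 3 else ((if false then (\u.4) else (\v.1)) (\w.w)))))
step 1: [if@1.1.0.0] (true || (1 < (if ((\y.true) (let z = false in 0)) then 3 else ((if false then (\u.4) else (\v.1)) (\w.w)))))
step 2: [beta@1.1.0] (true || (1 < (if true then 3 else ((if false then (\u.4) else (\v.1)) (\w.w)))))
step 3: [if@1.1] (true || (1 < 3))
step 4: [delta@1] (true || true)
step 5: [delta@root] true

Answer: true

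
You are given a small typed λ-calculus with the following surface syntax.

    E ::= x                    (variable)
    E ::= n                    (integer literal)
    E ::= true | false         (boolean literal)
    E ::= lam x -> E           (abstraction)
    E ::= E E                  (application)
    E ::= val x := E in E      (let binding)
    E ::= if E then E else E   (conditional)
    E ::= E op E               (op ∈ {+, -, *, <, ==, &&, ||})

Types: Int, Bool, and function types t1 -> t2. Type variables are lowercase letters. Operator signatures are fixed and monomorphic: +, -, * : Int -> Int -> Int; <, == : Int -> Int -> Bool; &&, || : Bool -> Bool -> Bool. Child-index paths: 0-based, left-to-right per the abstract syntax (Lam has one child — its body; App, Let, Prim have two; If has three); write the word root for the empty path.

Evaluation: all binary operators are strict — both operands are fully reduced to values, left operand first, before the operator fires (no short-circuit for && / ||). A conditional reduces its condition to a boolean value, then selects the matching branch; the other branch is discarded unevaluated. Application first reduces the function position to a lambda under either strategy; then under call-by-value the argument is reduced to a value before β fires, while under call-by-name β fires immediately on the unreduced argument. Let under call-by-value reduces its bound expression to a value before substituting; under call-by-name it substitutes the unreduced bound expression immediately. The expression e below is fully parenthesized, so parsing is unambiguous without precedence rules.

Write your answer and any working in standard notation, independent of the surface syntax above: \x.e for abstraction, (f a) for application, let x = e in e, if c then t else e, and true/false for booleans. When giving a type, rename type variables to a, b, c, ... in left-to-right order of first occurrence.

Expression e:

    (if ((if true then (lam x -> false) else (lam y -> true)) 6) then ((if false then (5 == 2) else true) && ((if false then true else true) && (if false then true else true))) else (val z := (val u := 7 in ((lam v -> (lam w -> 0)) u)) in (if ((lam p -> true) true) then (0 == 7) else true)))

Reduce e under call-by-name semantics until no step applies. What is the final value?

Working:
step 0: (if ((if true then (\x.false) else (\y.true)) 6) then ((if false then (5 == 2) else true) && ((if false then true else true) && (if false then true else true))) else (let z = (let u = 7 in ((\v.(\w.0)) u)) in (if ((\p.true) true) then (0 == 7) else true)))
step 1: [if@0.0] (if ((\x.false) 6) then ((if false then (5 == 2) else true) && ((if false then true else true) && (if false then true else true))) else (let z = (let u = 7 in ((\v.(\w.0)) u)) in (if ((\p.true) true) then (0 == 7) else true)))
step 2: [beta@0] (if false then ((if false then (5 == 2) else true) && ((if false then true else true) && (if false then true else true))) else (let z = (let u = 7 in ((\v.(\w.0)) u)) in (if ((\p.true) true) then (0 == 7) else true)))
step 3: [if@root] (let z = (let u = 7 in ((\v.(\w.0)) u)) in (if ((\p.true) true) then (0 == 7) else true))
step 4: [let@root] (if ((\p.true) true) then (0 == 7) else true)
step 5: [beta@0] (if true then (0 == 7) else true)
step 6: [if@root] (0 == 7)
step 7: [delta@root] false

Answer: false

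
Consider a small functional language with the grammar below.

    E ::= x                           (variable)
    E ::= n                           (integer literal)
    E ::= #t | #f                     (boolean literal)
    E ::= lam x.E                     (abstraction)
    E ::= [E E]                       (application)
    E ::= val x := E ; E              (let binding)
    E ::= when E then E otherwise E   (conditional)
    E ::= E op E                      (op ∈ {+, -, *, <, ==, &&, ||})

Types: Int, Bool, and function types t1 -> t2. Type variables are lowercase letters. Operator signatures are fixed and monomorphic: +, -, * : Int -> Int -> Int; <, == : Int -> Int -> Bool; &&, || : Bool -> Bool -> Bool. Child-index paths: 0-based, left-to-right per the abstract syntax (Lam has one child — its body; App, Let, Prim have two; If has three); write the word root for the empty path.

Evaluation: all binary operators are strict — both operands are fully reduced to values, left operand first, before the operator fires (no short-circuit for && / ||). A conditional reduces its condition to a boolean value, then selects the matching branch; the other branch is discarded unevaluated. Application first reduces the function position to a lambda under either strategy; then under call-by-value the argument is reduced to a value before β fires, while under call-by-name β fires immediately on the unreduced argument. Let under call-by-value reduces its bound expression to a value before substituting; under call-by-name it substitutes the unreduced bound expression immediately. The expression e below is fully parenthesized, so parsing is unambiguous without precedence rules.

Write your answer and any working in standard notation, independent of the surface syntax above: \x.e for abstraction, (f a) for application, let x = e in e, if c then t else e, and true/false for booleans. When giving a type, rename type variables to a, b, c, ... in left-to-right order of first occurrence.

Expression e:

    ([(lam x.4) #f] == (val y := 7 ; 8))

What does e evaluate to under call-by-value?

Derivation:
step 0: (((\x.4) false) == (let y = 7 in 8))
step 1: [beta@0] (4 == (let y = 7 in 8))
step 2: [let@1] (4 == 8)
step 3: [delta@root] false

Answer: false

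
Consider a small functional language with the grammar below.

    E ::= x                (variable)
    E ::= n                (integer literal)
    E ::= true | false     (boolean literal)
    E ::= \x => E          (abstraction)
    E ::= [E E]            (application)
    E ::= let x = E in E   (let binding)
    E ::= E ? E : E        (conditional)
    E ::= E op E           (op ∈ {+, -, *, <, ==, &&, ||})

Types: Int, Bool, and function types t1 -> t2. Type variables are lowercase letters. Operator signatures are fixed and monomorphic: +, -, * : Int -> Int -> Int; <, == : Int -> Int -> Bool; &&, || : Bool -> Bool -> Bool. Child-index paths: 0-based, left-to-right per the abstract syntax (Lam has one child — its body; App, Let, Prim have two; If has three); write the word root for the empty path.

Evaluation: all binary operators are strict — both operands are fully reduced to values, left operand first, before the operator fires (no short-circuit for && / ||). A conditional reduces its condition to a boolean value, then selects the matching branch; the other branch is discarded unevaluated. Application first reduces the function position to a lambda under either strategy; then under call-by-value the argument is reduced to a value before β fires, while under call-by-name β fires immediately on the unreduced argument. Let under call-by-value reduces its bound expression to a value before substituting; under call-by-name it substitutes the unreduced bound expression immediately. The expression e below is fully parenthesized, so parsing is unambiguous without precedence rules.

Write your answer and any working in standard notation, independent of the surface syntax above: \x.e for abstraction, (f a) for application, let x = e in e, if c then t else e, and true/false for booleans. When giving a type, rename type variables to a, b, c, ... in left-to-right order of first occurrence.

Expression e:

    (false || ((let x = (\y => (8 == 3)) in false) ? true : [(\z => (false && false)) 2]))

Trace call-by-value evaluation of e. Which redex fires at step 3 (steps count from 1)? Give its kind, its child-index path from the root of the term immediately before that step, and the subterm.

Answer: beta at 1 : ((\z.(false && false)) 2)

Working:
step 0: (false || (if (let x = (\y.(8 == 3)) in false) then true else ((\z.(false && false)) 2)))
step 1: [let@1.0] (false || (if false then true else ((\z.(false && false)) 2)))
step 2: [if@1] (false || ((\z.(false && false)) 2))
step 3: [beta@1] (false || (false && false))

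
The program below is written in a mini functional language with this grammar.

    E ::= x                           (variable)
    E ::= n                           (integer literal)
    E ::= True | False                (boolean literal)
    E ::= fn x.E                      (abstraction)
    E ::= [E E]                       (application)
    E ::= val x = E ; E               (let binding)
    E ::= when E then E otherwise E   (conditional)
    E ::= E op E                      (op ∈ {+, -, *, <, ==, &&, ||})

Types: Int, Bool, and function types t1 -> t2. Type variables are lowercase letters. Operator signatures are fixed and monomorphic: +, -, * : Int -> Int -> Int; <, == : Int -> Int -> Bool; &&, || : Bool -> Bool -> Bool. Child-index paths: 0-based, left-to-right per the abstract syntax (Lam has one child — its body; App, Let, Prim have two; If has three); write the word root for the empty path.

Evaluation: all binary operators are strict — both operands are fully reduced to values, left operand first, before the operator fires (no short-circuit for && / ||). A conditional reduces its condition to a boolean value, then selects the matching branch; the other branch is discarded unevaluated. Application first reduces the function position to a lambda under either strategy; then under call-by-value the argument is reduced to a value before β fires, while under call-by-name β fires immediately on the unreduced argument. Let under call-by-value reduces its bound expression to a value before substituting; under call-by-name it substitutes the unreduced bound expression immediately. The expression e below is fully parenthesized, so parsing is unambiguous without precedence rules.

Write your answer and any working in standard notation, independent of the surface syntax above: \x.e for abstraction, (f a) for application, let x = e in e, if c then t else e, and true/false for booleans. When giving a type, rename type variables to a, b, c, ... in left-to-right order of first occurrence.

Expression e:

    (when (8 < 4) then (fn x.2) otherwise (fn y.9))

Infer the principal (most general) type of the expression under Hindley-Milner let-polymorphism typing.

Working:
  unify Int ~ Int
  unify Int ~ Int
  unify Bool ~ Bool
\x._ : a -> Int
\y._ : b -> Int
  unify a -> Int ~ b -> Int
  unify a ~ b
  unify Int ~ Int

Answer: a -> Int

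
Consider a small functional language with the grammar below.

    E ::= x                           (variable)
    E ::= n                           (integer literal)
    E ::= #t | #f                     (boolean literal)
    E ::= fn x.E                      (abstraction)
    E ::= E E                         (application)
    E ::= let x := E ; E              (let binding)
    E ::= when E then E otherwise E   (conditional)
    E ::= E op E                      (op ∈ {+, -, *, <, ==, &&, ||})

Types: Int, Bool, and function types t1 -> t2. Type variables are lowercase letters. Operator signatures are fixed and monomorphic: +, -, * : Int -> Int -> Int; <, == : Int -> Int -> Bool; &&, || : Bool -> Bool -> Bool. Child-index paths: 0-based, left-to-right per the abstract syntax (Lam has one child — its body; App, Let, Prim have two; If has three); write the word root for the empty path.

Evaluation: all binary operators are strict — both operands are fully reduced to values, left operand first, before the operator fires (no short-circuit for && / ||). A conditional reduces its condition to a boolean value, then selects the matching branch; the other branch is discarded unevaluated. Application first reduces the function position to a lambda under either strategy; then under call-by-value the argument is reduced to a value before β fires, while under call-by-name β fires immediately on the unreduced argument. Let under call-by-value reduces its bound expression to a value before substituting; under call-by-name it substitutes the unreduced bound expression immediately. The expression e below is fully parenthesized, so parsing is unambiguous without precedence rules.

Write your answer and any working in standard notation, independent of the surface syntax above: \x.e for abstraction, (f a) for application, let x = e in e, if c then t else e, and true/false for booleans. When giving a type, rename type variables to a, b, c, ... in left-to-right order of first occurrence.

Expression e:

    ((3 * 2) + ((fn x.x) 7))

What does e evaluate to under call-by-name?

Derivation:
step 0: ((3 * 2) + ((\x.x) 7))
step 1: [delta@0] (6 + ((\x.x) 7))
step 2: [beta@1] (6 + 7)
step 3: [delta@root] 13

Answer: 13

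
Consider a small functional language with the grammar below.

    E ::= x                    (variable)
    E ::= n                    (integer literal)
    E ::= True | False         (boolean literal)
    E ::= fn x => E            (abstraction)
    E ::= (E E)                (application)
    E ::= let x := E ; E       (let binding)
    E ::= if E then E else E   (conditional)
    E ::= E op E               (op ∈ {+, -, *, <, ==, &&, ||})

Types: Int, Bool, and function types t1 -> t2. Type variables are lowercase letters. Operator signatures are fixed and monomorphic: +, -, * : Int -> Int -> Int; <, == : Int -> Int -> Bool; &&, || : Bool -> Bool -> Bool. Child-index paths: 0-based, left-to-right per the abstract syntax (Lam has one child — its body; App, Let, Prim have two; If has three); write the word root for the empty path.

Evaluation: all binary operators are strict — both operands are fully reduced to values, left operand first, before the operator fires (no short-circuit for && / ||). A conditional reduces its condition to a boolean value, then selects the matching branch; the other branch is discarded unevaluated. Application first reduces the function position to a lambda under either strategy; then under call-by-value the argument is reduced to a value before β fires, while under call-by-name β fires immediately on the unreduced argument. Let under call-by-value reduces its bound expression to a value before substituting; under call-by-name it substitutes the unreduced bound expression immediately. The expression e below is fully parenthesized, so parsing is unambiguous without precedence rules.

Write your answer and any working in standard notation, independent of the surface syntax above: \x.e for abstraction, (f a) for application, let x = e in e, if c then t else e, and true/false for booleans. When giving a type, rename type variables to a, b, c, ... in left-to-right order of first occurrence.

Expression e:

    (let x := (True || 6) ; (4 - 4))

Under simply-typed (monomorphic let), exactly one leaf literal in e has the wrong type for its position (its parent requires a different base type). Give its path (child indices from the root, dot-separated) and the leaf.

Answer: 0.1 : 6

Derivation:
  unify Bool ~ Bool
  unify Int ~ Bool
  FAIL: mismatch Int ~ Bool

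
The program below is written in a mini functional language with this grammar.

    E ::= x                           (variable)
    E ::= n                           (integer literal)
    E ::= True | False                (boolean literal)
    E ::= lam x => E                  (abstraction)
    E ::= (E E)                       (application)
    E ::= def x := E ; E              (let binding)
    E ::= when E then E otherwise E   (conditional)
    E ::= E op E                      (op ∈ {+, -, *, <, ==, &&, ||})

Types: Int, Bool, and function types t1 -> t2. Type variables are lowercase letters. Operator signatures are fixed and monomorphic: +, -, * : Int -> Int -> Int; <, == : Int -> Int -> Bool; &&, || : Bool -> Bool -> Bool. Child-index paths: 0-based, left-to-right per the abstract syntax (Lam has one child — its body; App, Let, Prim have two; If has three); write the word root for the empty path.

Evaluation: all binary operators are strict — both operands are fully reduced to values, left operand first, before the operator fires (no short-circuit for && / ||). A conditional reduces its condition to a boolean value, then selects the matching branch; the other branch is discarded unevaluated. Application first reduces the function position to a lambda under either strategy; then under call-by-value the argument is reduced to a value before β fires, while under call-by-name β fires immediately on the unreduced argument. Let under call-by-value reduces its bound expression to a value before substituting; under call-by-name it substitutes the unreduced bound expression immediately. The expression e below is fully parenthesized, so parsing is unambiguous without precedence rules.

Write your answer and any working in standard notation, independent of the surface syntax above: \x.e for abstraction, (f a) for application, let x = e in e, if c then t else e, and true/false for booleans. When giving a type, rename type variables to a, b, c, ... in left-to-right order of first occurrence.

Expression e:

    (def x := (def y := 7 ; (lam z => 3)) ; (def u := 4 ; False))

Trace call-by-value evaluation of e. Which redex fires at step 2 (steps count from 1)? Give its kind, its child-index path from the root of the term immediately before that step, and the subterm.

Answer: let at root : (let x = (\z.3) in (let u = 4 in false))

Working:
step 0: (let x = (let y = 7 in (\z.3)) in (let u = 4 in false))
step 1: [let@0] (let x = (\z.3) in (let u = 4 in false))
step 2: [let@root] (let u = 4 in false)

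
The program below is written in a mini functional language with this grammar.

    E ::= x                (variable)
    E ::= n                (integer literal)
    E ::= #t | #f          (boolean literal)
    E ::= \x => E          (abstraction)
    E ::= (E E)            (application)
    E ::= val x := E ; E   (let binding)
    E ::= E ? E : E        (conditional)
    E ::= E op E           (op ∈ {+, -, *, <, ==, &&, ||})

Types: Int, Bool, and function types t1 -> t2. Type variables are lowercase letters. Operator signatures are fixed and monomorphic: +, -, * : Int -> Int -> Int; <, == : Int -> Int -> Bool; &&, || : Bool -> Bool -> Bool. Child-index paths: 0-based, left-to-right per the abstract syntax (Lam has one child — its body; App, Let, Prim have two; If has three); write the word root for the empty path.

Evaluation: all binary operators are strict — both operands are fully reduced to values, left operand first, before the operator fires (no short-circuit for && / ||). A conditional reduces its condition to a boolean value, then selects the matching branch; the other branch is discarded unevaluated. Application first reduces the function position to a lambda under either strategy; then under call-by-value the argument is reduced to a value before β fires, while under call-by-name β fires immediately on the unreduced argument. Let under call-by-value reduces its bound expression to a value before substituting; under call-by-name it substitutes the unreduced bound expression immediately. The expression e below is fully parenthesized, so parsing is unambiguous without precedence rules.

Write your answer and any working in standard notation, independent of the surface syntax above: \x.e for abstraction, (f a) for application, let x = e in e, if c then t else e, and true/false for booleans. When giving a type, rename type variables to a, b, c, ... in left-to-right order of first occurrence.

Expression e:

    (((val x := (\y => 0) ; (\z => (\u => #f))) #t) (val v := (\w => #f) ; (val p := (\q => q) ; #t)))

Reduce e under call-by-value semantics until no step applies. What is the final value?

Derivation:
step 0: (((let x = (\y.0) in (\z.(\u.false))) true) (let v = (\w.false) in (let p = (\q.q) in true)))
step 1: [let@0.0] (((\z.(\u.false)) true) (let v = (\w.false) in (let p = (\q.q) in true)))
step 2: [beta@0] ((\u.false) (let v = (\w.false) in (let p = (\q.q) in true)))
step 3: [let@1] ((\u.false) (let p = (\q.q) in true))
step 4: [let@1] ((\u.false) true)
step 5: [beta@root] false

Answer: false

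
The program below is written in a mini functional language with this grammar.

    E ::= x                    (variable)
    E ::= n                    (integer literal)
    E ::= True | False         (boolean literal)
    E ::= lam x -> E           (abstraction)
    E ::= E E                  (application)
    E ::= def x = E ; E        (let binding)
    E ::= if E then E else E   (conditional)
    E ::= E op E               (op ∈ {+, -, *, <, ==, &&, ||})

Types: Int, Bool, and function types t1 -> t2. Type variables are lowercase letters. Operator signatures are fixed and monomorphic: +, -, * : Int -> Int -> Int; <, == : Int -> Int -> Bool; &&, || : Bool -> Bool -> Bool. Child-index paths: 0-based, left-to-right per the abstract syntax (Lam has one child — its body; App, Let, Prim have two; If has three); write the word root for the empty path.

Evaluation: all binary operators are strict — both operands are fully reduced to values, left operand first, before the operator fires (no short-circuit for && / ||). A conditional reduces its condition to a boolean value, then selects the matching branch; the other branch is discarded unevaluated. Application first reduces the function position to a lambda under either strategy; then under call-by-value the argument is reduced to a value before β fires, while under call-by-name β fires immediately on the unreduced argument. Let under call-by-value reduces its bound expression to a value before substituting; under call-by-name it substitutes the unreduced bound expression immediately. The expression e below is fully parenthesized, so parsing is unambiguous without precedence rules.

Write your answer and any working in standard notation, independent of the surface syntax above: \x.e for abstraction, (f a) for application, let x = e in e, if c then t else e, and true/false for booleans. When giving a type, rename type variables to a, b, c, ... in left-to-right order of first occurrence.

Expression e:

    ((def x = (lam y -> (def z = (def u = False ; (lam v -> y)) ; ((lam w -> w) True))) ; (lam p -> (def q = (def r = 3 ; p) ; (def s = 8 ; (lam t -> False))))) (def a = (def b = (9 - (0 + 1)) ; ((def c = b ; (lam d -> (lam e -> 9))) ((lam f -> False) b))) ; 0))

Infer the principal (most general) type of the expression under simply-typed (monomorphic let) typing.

Trace:
let u : Bool
y : a
\v._ : b -> a
let z : b -> a
w : c
\w._ : c -> c
  unify c -> c ~ Bool -> d
  unify c ~ Bool
  unify Bool ~ d
_ _ : Bool
\y._ : a -> Bool
let x : a -> Bool
let r : Int
p : e
let q : e
let s : Int
\t._ : f -> Bool
\p._ : e -> f -> Bool
  unify Int ~ Int
  unify Int ~ Int
  unify Int ~ Int
  unify Int ~ Int
let b : Int
b : Int
let c : Int
\e._ : h -> Int
\d._ : g -> h -> Int
\f._ : i -> Bool
b : Int
  unify i -> Bool ~ Int -> j
  unify i ~ Int
  unify Bool ~ j
_ _ : Bool
  unify g -> h -> Int ~ Bool -> k
  unify g ~ Bool
  unify h -> Int ~ k
_ _ : h -> Int
let a : h -> Int
  unify e -> f -> Bool ~ Int -> l
  unify e ~ Int
  unify f -> Bool ~ l
_ _ : f -> Bool

Answer: a -> Bool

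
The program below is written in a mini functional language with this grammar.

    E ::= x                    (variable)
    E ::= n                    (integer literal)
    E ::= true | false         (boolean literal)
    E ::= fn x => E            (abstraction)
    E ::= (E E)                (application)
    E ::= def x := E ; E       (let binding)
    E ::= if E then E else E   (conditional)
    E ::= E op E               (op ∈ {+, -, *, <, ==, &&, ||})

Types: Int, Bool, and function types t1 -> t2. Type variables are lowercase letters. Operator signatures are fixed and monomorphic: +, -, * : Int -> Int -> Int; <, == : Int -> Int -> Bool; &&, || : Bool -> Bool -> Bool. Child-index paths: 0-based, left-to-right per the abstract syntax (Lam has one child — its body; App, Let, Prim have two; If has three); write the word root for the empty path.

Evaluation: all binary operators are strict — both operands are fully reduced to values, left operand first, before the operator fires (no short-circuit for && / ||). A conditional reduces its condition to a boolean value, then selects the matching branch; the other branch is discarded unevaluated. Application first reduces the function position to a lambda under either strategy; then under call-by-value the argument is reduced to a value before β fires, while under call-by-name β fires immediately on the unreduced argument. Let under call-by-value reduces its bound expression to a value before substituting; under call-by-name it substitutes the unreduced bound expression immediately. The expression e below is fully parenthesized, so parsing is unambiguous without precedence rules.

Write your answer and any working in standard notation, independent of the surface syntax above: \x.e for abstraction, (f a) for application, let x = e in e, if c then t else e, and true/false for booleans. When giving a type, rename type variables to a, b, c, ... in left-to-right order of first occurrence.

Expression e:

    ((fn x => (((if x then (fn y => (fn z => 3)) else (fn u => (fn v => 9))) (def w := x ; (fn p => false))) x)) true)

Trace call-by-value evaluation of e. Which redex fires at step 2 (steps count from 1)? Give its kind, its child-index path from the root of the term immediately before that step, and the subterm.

Answer: if at 0.0 : (if true then (\y.(\z.3)) else (\u.(\v.9)))

Trace:
step 0: ((\x.(((if x then (\y.(\z.3)) else (\u.(\v.9))) (let w = x in (\p.false))) x)) true)
step 1: [beta@root] (((if true then (\y.(\z.3)) else (\u.(\v.9))) (let w = true in (\p.false))) true)
step 2: [if@0.0] (((\y.(\z.3)) (let w = true in (\p.false))) true)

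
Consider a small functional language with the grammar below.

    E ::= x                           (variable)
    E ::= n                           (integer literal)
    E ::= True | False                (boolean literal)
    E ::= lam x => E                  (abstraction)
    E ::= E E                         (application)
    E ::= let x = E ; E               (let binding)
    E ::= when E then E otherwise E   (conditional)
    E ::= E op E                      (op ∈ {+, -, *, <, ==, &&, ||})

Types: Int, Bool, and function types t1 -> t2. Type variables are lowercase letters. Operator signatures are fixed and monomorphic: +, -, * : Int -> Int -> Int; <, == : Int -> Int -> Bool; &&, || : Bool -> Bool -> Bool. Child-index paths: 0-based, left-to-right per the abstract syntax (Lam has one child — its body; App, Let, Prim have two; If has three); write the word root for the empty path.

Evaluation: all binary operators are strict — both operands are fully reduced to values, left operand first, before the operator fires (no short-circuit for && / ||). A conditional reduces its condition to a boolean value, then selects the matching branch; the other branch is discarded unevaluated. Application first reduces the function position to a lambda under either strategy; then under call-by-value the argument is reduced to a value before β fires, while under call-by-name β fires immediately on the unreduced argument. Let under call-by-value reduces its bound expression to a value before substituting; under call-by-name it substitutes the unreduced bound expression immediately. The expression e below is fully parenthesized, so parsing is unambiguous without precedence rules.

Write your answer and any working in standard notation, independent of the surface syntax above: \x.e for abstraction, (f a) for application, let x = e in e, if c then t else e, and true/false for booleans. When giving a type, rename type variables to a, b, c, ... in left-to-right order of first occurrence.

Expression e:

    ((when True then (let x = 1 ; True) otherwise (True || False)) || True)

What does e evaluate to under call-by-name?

Answer: true

Working:
step 0: ((if true then (let x = 1 in true) else (true || false)) || true)
step 1: [if@0] ((let x = 1 in true) || true)
step 2: [let@0] (true || true)
step 3: [delta@root] true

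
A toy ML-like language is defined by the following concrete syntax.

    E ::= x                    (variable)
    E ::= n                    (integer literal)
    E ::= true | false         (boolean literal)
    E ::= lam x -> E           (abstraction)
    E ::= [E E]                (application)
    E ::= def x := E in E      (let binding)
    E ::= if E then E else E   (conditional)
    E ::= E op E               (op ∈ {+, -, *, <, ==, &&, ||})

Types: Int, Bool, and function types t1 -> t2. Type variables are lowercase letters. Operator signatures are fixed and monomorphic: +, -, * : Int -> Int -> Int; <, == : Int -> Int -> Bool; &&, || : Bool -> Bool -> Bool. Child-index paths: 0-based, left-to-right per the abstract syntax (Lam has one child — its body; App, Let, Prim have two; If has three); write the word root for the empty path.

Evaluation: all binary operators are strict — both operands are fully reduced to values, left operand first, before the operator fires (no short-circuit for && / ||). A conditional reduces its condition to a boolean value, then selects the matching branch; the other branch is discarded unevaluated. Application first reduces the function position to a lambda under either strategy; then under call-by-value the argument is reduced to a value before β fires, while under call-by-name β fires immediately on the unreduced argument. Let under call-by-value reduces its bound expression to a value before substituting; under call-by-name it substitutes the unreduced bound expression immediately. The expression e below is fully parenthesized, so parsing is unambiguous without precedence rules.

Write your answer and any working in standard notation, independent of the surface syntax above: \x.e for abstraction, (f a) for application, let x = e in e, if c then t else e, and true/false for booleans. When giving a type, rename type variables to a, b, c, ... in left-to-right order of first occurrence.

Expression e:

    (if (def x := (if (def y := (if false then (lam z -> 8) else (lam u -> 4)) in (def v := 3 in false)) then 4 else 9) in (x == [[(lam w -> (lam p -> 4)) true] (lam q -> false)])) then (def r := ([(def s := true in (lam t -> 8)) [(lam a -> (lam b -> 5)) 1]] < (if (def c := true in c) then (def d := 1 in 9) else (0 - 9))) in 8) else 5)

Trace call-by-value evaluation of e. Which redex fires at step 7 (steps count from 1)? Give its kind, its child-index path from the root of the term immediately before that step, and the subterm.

Answer: beta at 0.1 : ((\p.4) (\q.false))

Derivation:
step 0: (if (let x = (if (let y = (if false then (\z.8) else (\u.4)) in (let v = 3 in false)) then 4 else 9) in (x == (((\w.(\p.4)) true) (\q.false)))) then (let r = (((let s = true in (\t.8)) ((\a.(\b.5)) 1)) < (if (let c = true in c) then (let d = 1 in 9) else (0 - 9))) in 8) else 5)
step 1: [if@0.0.0.0] (if (let x = (if (let y = (\u.4) in (let v = 3 in false)) then 4 else 9) in (x == (((\w.(\p.4)) true) (\q.false)))) then (let r = (((let s = true in (\t.8)) ((\a.(\b.5)) 1)) < (if (let c = true in c) then (let d = 1 in 9) else (0 - 9))) in 8) else 5)
step 2: [let@0.0.0] (if (let x = (if (let v = 3 in false) then 4 else 9) in (x == (((\w.(\p.4)) true) (\q.false)))) then (let r = (((let s = true in (\t.8)) ((\a.(\b.5)) 1)) < (if (let c = true in c) then (let d = 1 in 9) else (0 - 9))) in 8) else 5)
step 3: [let@0.0.0] (if (let x = (if false then 4 else 9) in (x == (((\w.(\p.4)) true) (\q.false)))) then (let r = (((let s = true in (\t.8)) ((\a.(\b.5)) 1)) < (if (let c = true in c) then (let d = 1 in 9) else (0 - 9))) in 8) else 5)
step 4: [if@0.0] (if (let x = 9 in (x == (((\w.(\p.4)) true) (\q.false)))) then (let r = (((let s = true in (\t.8)) ((\a.(\b.5)) 1)) < (if (let c = true in c) then (let d = 1 in 9) else (0 - 9))) in 8) else 5)
step 5: [let@0] (if (9 == (((\w.(\p.4)) true) (\q.false))) then (let r = (((let s = true in (\t.8)) ((\a.(\b.5)) 1)) < (if (let c = true in c) then (let d = 1 in 9) else (0 - 9))) in 8) else 5)
step 6: [beta@0.1.0] (if (9 == ((\p.4) (\q.false))) then (let r = (((let s = true in (\t.8)) ((\a.(\b.5)) 1)) < (if (let c = true in c) then (let d = 1 in 9) else (0 - 9))) in 8) else 5)
step 7: [beta@0.1] (if (9 == 4) then (let r = (((let s = true in (\t.8)) ((\a.(\b.5)) 1)) < (if (let c = true in c) then (let d = 1 in 9) else (0 - 9))) in 8) else 5)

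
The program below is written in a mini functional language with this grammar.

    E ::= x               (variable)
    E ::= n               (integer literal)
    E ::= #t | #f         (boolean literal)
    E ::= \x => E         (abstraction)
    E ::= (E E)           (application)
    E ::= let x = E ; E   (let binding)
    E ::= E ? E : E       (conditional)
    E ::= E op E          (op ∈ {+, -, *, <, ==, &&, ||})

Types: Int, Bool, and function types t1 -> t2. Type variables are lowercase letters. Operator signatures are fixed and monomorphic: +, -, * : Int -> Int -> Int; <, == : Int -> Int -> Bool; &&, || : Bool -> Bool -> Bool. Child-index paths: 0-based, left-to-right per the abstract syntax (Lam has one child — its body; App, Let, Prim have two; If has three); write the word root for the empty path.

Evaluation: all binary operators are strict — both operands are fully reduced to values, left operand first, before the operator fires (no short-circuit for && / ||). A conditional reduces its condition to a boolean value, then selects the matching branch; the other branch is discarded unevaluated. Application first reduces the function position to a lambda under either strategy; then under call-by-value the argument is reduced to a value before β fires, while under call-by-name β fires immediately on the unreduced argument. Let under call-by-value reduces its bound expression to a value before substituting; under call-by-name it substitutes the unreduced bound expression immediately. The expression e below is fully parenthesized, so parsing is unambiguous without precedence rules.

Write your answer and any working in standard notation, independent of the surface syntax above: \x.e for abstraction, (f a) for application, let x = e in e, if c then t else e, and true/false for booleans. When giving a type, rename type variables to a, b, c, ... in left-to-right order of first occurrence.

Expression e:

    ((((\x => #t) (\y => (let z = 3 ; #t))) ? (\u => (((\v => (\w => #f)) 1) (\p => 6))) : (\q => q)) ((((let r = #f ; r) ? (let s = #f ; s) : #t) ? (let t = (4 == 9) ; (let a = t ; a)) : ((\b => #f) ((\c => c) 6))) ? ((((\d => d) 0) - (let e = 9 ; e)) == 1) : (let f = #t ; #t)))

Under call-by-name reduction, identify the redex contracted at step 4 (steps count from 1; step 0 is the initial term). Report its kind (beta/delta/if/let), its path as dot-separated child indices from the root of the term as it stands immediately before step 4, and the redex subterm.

Answer: beta at 0 : ((\v.(\w.false)) 1)

Trace:
step 0: ((if ((\x.true) (\y.(let z = 3 in true))) then (\u.(((\v.(\w.false)) 1) (\p.6))) else (\q.q)) (if (if (if (let r = false in r) then (let s = false in s) else true) then (let t = (4 == 9) in (let a = t in a)) else ((\b.false) ((\c.c) 6))) then ((((\d.d) 0) - (let e = 9 in e)) == 1) else (let f = true in true)))
step 1: [beta@0.0] ((if true then (\u.(((\v.(\w.false)) 1) (\p.6))) else (\q.q)) (if (if (if (let r = false in r) then (let s = false in s) else true) then (let t = (4 == 9) in (let a = t in a)) else ((\b.false) ((\c.c) 6))) then ((((\d.d) 0) - (let e = 9 in e)) == 1) else (let f = true in true)))
step 2: [if@0] ((\u.(((\v.(\w.false)) 1) (\p.6))) (if (if (if (let r = false in r) then (let s = false in s) else true) then (let t = (4 == 9) in (let a = t in a)) else ((\b.false) ((\c.c) 6))) then ((((\d.d) 0) - (let e = 9 in e)) == 1) else (let f = true in true)))
step 3: [beta@root] (((\v.(\w.false)) 1) (\p.6))
step 4: [beta@0] ((\w.false) (\p.6))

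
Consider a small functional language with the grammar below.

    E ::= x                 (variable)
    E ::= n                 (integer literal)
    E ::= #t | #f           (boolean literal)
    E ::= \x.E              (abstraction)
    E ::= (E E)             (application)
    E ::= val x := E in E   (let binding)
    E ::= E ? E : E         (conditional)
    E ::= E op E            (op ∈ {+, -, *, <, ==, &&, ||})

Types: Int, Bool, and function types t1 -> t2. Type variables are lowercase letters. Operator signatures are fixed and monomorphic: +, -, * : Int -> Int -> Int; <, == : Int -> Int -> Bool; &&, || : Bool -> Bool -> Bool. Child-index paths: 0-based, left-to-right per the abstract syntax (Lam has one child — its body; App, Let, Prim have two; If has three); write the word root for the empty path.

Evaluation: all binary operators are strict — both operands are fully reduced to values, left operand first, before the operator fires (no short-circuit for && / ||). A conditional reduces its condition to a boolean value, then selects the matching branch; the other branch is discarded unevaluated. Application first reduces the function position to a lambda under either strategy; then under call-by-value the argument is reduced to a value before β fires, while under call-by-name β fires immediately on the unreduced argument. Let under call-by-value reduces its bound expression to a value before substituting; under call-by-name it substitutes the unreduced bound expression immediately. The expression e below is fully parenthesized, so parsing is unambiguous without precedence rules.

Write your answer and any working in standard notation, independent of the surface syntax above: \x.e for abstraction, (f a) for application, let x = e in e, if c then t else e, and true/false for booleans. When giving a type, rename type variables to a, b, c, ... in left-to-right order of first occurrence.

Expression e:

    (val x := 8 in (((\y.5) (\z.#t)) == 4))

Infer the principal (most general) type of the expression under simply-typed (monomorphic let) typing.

Answer: Bool

Derivation:
let x : Int
\y._ : a -> Int
\z._ : b -> Bool
  unify a -> Int ~ (b -> Bool) -> c
  unify a ~ b -> Bool
  unify Int ~ c
_ _ : Int
  unify Int ~ Int
  unify Int ~ Int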